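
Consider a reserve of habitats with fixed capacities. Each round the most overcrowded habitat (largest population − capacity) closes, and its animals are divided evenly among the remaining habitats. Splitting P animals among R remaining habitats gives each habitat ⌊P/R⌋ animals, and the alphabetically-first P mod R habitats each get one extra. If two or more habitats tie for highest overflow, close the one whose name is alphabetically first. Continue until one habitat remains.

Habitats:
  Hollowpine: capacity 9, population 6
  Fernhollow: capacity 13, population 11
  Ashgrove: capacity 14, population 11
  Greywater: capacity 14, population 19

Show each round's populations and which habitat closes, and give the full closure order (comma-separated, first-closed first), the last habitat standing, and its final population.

Closure order: Greywater, Ashgrove, Fernhollow
Last habitat: Hollowpine with 47 animals

Round 1: Ashgrove=11 Fernhollow=11 Greywater=19 Hollowpine=6 → close Greywater (overflow 5)
  19÷3 = 6 each, +1 to first 1
Round 2: Ashgrove=18 Fernhollow=17 Hollowpine=12 → close Ashgrove (overflow 4)
  18÷2 = 9 each, +1 to first 0
Round 3: Fernhollow=26 Hollowpine=21 → close Fernhollow (overflow 13)
  26÷1 = 26 each, +1 to first 0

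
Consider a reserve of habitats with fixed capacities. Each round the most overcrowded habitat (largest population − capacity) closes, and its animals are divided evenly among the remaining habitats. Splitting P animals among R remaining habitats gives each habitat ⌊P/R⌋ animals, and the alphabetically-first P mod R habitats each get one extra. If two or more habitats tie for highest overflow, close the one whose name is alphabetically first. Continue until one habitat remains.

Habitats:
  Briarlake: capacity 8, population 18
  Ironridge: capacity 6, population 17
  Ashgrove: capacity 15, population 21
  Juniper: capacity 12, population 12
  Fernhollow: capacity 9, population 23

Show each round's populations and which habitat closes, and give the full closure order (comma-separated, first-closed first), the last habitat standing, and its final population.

Closure order: Fernhollow, Ironridge, Briarlake, Ashgrove
Last habitat: Juniper with 91 animals

Round 1: Ashgrove=21 Briarlake=18 Fernhollow=23 Ironridge=17 Juniper=12 → close Fernhollow (overflow 14)
  23÷4 = 5 each, +1 to first 3
Round 2: Ashgrove=27 Briarlake=24 Ironridge=23 Juniper=17 → close Ironridge (overflow 17)
  23÷3 = 7 each, +1 to first 2
Round 3: Ashgrove=35 Briarlake=32 Juniper=24 → close Briarlake (overflow 24)
  32÷2 = 16 each, +1 to first 0
Round 4: Ashgrove=51 Juniper=40 → close Ashgrove (overflow 36)
  51÷1 = 51 each, +1 to first 0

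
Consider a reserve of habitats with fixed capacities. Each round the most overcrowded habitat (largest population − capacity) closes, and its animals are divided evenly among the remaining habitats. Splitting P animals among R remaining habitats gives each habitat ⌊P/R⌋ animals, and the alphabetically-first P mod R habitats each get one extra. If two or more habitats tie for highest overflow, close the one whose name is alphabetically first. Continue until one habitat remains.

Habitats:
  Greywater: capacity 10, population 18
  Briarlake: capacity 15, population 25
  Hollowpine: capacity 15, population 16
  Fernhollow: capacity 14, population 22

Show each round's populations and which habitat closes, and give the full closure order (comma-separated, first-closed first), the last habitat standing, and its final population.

Round 1: Briarlake=25 Fernhollow=22 Greywater=18 Hollowpine=16 → close Briarlake (overflow 10)
  25÷3 = 8 each, +1 to first 1
Round 2: Fernhollow=31 Greywater=26 Hollowpine=24 → close Fernhollow (overflow 17)
  31÷2 = 15 each, +1 to first 1
Round 3: Greywater=42 Hollowpine=39 → close Greywater (overflow 32)
  42÷1 = 42 each, +1 to first 0

Closure order: Briarlake, Fernhollow, Greywater
Last habitat: Hollowpine with 81 animals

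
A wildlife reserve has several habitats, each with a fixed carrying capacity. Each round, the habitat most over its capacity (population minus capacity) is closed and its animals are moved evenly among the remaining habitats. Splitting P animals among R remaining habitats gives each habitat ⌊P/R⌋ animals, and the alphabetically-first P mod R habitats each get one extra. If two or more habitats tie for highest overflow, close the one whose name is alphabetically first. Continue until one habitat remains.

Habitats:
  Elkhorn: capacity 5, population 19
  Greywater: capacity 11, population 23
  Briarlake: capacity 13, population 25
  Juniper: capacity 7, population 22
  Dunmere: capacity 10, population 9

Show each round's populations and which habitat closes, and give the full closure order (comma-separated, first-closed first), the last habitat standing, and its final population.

Closure order: Juniper, Elkhorn, Briarlake, Greywater
Last habitat: Dunmere with 98 animals

Round 1: Briarlake=25 Dunmere=9 Elkhorn=19 Greywater=23 Juniper=22 → close Juniper (overflow 15)
  22÷4 = 5 each, +1 to first 2
Round 2: Briarlake=31 Dunmere=15 Elkhorn=24 Greywater=28 → close Elkhorn (overflow 19)
  24÷3 = 8 each, +1 to first 0
Round 3: Briarlake=39 Dunmere=23 Greywater=36 → close Briarlake (overflow 26)
  39÷2 = 19 each, +1 to first 1
Round 4: Dunmere=43 Greywater=55 → close Greywater (overflow 44)
  55÷1 = 55 each, +1 to first 0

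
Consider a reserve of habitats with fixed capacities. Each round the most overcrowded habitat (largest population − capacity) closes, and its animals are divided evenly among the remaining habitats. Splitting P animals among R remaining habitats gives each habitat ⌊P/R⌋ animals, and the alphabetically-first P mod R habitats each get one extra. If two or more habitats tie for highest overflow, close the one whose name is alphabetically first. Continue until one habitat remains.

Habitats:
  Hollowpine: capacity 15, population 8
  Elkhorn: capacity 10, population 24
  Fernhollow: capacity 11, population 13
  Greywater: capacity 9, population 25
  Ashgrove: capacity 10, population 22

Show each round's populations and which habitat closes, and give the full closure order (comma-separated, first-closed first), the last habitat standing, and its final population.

Closure order: Greywater, Elkhorn, Ashgrove, Fernhollow
Last habitat: Hollowpine with 92 animals

Round 1: Ashgrove=22 Elkhorn=24 Fernhollow=13 Greywater=25 Hollowpine=8 → close Greywater (overflow 16)
  25÷4 = 6 each, +1 to first 1
Round 2: Ashgrove=29 Elkhorn=30 Fernhollow=19 Hollowpine=14 → close Elkhorn (overflow 20)
  30÷3 = 10 each, +1 to first 0
Round 3: Ashgrove=39 Fernhollow=29 Hollowpine=24 → close Ashgrove (overflow 29)
  39÷2 = 19 each, +1 to first 1
Round 4: Fernhollow=49 Hollowpine=43 → close Fernhollow (overflow 38)
  49÷1 = 49 each, +1 to first 0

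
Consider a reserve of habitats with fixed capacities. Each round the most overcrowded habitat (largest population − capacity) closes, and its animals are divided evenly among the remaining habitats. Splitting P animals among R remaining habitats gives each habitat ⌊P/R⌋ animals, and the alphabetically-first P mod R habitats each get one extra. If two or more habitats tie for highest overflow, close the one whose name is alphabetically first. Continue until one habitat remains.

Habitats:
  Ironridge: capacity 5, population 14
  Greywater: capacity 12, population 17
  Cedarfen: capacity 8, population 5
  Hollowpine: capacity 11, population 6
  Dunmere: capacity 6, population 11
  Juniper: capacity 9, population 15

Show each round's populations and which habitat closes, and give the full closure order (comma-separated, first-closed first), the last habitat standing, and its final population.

Round 1: Cedarfen=5 Dunmere=11 Greywater=17 Hollowpine=6 Ironridge=14 Juniper=15 → close Ironridge (overflow 9)
  14÷5 = 2 each, +1 to first 4
Round 2: Cedarfen=8 Dunmere=14 Greywater=20 Hollowpine=9 Juniper=17 → close Dunmere (overflow 8)
  14÷4 = 3 each, +1 to first 2
Round 3: Cedarfen=12 Greywater=24 Hollowpine=12 Juniper=20 → close Greywater (overflow 12)
  24÷3 = 8 each, +1 to first 0
Round 4: Cedarfen=20 Hollowpine=20 Juniper=28 → close Juniper (overflow 19)
  28÷2 = 14 each, +1 to first 0
Round 5: Cedarfen=34 Hollowpine=34 → close Cedarfen (overflow 26)
  34÷1 = 34 each, +1 to first 0

Closure order: Ironridge, Dunmere, Greywater, Juniper, Cedarfen
Last habitat: Hollowpine with 68 animals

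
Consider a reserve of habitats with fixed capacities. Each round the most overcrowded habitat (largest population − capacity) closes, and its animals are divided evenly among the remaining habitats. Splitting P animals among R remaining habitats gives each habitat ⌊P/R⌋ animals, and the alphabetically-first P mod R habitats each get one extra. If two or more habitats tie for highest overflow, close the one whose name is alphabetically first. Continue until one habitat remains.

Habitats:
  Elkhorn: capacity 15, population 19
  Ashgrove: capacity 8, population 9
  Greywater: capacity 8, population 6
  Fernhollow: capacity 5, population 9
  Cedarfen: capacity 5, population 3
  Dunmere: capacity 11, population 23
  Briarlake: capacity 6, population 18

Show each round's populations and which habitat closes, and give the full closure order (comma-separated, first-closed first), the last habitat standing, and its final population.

Closure order: Briarlake, Dunmere, Elkhorn, Fernhollow, Ashgrove, Cedarfen
Last habitat: Greywater with 87 animals

Round 1: Ashgrove=9 Briarlake=18 Cedarfen=3 Dunmere=23 Elkhorn=19 Fernhollow=9 Greywater=6 → close Briarlake (overflow 12)
  18÷6 = 3 each, +1 to first 0
Round 2: Ashgrove=12 Cedarfen=6 Dunmere=26 Elkhorn=22 Fernhollow=12 Greywater=9 → close Dunmere (overflow 15)
  26÷5 = 5 each, +1 to first 1
Round 3: Ashgrove=18 Cedarfen=11 Elkhorn=27 Fernhollow=17 Greywater=14 → close Elkhorn (overflow 12)
  27÷4 = 6 each, +1 to first 3
Round 4: Ashgrove=25 Cedarfen=18 Fernhollow=24 Greywater=20 → close Fernhollow (overflow 19)
  24÷3 = 8 each, +1 to first 0
Round 5: Ashgrove=33 Cedarfen=26 Greywater=28 → close Ashgrove (overflow 25)
  33÷2 = 16 each, +1 to first 1
Round 6: Cedarfen=43 Greywater=44 → close Cedarfen (overflow 38)
  43÷1 = 43 each, +1 to first 0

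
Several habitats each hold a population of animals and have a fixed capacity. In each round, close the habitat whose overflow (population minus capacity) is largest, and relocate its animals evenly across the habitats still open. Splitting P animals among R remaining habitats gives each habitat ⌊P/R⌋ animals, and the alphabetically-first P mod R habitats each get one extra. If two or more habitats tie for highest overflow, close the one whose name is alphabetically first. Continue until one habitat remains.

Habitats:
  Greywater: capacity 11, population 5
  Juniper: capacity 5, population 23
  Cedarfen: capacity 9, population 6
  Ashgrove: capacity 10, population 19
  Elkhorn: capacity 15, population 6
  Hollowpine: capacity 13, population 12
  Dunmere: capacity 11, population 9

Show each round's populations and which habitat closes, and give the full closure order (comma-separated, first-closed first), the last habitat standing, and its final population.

Round 1: Ashgrove=19 Cedarfen=6 Dunmere=9 Elkhorn=6 Greywater=5 Hollowpine=12 Juniper=23 → close Juniper (overflow 18)
  23÷6 = 3 each, +1 to first 5
Round 2: Ashgrove=23 Cedarfen=10 Dunmere=13 Elkhorn=10 Greywater=9 Hollowpine=15 → close Ashgrove (overflow 13)
  23÷5 = 4 each, +1 to first 3
Round 3: Cedarfen=15 Dunmere=18 Elkhorn=15 Greywater=13 Hollowpine=19 → close Dunmere (overflow 7)
  18÷4 = 4 each, +1 to first 2
Round 4: Cedarfen=20 Elkhorn=20 Greywater=17 Hollowpine=23 → close Cedarfen (overflow 11)
  20÷3 = 6 each, +1 to first 2
Round 5: Elkhorn=27 Greywater=24 Hollowpine=29 → close Hollowpine (overflow 16)
  29÷2 = 14 each, +1 to first 1
Round 6: Elkhorn=42 Greywater=38 → close Elkhorn (overflow 27)
  42÷1 = 42 each, +1 to first 0

Closure order: Juniper, Ashgrove, Dunmere, Cedarfen, Hollowpine, Elkhorn
Last habitat: Greywater with 80 animals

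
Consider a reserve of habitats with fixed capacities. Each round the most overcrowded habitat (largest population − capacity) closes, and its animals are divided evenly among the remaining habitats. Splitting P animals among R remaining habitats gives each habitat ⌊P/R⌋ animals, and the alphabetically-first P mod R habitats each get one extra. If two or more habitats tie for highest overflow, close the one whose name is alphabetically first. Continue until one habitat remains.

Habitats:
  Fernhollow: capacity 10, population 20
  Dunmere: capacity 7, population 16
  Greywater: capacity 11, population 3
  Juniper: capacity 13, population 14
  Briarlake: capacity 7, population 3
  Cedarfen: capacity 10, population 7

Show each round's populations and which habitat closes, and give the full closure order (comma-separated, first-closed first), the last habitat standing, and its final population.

Closure order: Fernhollow, Dunmere, Juniper, Cedarfen, Briarlake
Last habitat: Greywater with 63 animals

Round 1: Briarlake=3 Cedarfen=7 Dunmere=16 Fernhollow=20 Greywater=3 Juniper=14 → close Fernhollow (overflow 10)
  20÷5 = 4 each, +1 to first 0
Round 2: Briarlake=7 Cedarfen=11 Dunmere=20 Greywater=7 Juniper=18 → close Dunmere (overflow 13)
  20÷4 = 5 each, +1 to first 0
Round 3: Briarlake=12 Cedarfen=16 Greywater=12 Juniper=23 → close Juniper (overflow 10)
  23÷3 = 7 each, +1 to first 2
Round 4: Briarlake=20 Cedarfen=24 Greywater=19 → close Cedarfen (overflow 14)
  24÷2 = 12 each, +1 to first 0
Round 5: Briarlake=32 Greywater=31 → close Briarlake (overflow 25)
  32÷1 = 32 each, +1 to first 0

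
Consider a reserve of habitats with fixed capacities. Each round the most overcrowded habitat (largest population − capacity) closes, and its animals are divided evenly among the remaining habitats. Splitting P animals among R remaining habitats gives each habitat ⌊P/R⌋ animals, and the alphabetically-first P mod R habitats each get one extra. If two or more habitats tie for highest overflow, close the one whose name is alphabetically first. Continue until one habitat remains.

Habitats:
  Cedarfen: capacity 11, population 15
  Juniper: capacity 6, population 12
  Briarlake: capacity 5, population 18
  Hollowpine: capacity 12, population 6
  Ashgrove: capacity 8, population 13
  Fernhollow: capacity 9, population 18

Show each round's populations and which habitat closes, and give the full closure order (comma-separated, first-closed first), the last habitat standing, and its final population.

Closure order: Briarlake, Fernhollow, Ashgrove, Cedarfen, Juniper
Last habitat: Hollowpine with 82 animals

Round 1: Ashgrove=13 Briarlake=18 Cedarfen=15 Fernhollow=18 Hollowpine=6 Juniper=12 → close Briarlake (overflow 13)
  18÷5 = 3 each, +1 to first 3
Round 2: Ashgrove=17 Cedarfen=19 Fernhollow=22 Hollowpine=9 Juniper=15 → close Fernhollow (overflow 13)
  22÷4 = 5 each, +1 to first 2
Round 3: Ashgrove=23 Cedarfen=25 Hollowpine=14 Juniper=20 → close Ashgrove (overflow 15)
  23÷3 = 7 each, +1 to first 2
Round 4: Cedarfen=33 Hollowpine=22 Juniper=27 → close Cedarfen (overflow 22)
  33÷2 = 16 each, +1 to first 1
Round 5: Hollowpine=39 Juniper=43 → close Juniper (overflow 37)
  43÷1 = 43 each, +1 to first 0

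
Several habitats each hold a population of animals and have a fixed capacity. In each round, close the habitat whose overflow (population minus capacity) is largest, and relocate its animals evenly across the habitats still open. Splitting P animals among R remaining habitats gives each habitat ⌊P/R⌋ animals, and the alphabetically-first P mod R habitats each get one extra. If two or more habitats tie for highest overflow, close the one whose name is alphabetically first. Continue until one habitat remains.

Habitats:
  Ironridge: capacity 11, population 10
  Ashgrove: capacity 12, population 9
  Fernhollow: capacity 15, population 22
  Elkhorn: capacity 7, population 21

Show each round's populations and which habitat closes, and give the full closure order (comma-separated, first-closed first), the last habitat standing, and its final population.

Closure order: Elkhorn, Fernhollow, Ironridge
Last habitat: Ashgrove with 62 animals

Round 1: Ashgrove=9 Elkhorn=21 Fernhollow=22 Ironridge=10 → close Elkhorn (overflow 14)
  21÷3 = 7 each, +1 to first 0
Round 2: Ashgrove=16 Fernhollow=29 Ironridge=17 → close Fernhollow (overflow 14)
  29÷2 = 14 each, +1 to first 1
Round 3: Ashgrove=31 Ironridge=31 → close Ironridge (overflow 20)
  31÷1 = 31 each, +1 to first 0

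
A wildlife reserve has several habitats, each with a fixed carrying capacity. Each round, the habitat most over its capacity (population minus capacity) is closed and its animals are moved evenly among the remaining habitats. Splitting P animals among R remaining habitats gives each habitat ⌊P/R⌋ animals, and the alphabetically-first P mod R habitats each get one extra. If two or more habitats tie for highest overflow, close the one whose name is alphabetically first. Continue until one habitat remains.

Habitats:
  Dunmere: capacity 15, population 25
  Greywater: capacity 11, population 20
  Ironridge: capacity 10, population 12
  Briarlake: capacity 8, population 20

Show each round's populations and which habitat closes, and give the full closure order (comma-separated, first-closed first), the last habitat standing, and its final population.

Closure order: Briarlake, Dunmere, Greywater
Last habitat: Ironridge with 77 animals

Round 1: Briarlake=20 Dunmere=25 Greywater=20 Ironridge=12 → close Briarlake (overflow 12)
  20÷3 = 6 each, +1 to first 2
Round 2: Dunmere=32 Greywater=27 Ironridge=18 → close Dunmere (overflow 17)
  32÷2 = 16 each, +1 to first 0
Round 3: Greywater=43 Ironridge=34 → close Greywater (overflow 32)
  43÷1 = 43 each, +1 to first 0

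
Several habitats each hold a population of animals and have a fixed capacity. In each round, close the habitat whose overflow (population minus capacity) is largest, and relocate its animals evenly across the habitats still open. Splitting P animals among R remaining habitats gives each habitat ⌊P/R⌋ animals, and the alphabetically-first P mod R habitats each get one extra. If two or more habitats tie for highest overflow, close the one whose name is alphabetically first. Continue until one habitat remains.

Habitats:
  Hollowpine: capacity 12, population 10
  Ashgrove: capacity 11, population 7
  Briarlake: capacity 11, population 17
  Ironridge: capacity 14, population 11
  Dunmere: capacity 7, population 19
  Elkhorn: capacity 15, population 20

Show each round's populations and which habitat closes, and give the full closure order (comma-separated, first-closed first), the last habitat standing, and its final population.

Round 1: Ashgrove=7 Briarlake=17 Dunmere=19 Elkhorn=20 Hollowpine=10 Ironridge=11 → close Dunmere (overflow 12)
  19÷5 = 3 each, +1 to first 4
Round 2: Ashgrove=11 Briarlake=21 Elkhorn=24 Hollowpine=14 Ironridge=14 → close Briarlake (overflow 10)
  21÷4 = 5 each, +1 to first 1
Round 3: Ashgrove=17 Elkhorn=29 Hollowpine=19 Ironridge=19 → close Elkhorn (overflow 14)
  29÷3 = 9 each, +1 to first 2
Round 4: Ashgrove=27 Hollowpine=29 Ironridge=28 → close Hollowpine (overflow 17)
  29÷2 = 14 each, +1 to first 1
Round 5: Ashgrove=42 Ironridge=42 → close Ashgrove (overflow 31)
  42÷1 = 42 each, +1 to first 0

Closure order: Dunmere, Briarlake, Elkhorn, Hollowpine, Ashgrove
Last habitat: Ironridge with 84 animals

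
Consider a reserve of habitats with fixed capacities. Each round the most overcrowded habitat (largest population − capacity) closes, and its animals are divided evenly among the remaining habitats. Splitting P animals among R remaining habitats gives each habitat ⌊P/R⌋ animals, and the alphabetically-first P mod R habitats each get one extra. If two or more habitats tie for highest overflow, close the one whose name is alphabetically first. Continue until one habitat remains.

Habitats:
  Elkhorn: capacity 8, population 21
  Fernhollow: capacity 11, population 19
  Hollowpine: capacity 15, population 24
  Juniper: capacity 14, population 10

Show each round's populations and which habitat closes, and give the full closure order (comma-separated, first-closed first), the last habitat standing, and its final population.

Round 1: Elkhorn=21 Fernhollow=19 Hollowpine=24 Juniper=10 → close Elkhorn (overflow 13)
  21÷3 = 7 each, +1 to first 0
Round 2: Fernhollow=26 Hollowpine=31 Juniper=17 → close Hollowpine (overflow 16)
  31÷2 = 15 each, +1 to first 1
Round 3: Fernhollow=42 Juniper=32 → close Fernhollow (overflow 31)
  42÷1 = 42 each, +1 to first 0

Closure order: Elkhorn, Hollowpine, Fernhollow
Last habitat: Juniper with 74 animals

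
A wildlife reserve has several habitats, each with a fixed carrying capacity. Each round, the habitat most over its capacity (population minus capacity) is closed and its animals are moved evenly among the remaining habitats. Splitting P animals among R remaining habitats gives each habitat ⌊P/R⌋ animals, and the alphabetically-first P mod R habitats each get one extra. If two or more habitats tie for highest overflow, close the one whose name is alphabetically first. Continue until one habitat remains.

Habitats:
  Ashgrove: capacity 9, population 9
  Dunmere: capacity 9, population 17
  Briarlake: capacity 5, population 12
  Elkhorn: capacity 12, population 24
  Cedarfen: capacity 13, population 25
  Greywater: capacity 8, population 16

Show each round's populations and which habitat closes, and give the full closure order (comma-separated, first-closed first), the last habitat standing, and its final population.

Round 1: Ashgrove=9 Briarlake=12 Cedarfen=25 Dunmere=17 Elkhorn=24 Greywater=16 → close Cedarfen (overflow 12)
  25÷5 = 5 each, +1 to first 0
Round 2: Ashgrove=14 Briarlake=17 Dunmere=22 Elkhorn=29 Greywater=21 → close Elkhorn (overflow 17)
  29÷4 = 7 each, +1 to first 1
Round 3: Ashgrove=22 Briarlake=24 Dunmere=29 Greywater=28 → close Dunmere (overflow 20)
  29÷3 = 9 each, +1 to first 2
Round 4: Ashgrove=32 Briarlake=34 Greywater=37 → close Briarlake (overflow 29)
  34÷2 = 17 each, +1 to first 0
Round 5: Ashgrove=49 Greywater=54 → close Greywater (overflow 46)
  54÷1 = 54 each, +1 to first 0

Closure order: Cedarfen, Elkhorn, Dunmere, Briarlake, Greywater
Last habitat: Ashgrove with 103 animals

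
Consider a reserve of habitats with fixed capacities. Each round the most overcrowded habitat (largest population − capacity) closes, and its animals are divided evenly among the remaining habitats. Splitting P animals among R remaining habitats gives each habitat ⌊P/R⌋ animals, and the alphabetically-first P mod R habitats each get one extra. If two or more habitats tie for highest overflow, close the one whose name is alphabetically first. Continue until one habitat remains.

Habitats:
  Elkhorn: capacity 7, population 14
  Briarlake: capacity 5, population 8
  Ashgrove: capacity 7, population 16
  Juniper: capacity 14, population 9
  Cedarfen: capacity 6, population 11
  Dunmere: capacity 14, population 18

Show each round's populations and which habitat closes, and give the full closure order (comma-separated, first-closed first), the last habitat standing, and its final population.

Closure order: Ashgrove, Elkhorn, Briarlake, Cedarfen, Dunmere
Last habitat: Juniper with 76 animals

Round 1: Ashgrove=16 Briarlake=8 Cedarfen=11 Dunmere=18 Elkhorn=14 Juniper=9 → close Ashgrove (overflow 9)
  16÷5 = 3 each, +1 to first 1
Round 2: Briarlake=12 Cedarfen=14 Dunmere=21 Elkhorn=17 Juniper=12 → close Elkhorn (overflow 10)
  17÷4 = 4 each, +1 to first 1
Round 3: Briarlake=17 Cedarfen=18 Dunmere=25 Juniper=16 → close Briarlake (overflow 12)
  17÷3 = 5 each, +1 to first 2
Round 4: Cedarfen=24 Dunmere=31 Juniper=21 → close Cedarfen (overflow 18)
  24÷2 = 12 each, +1 to first 0
Round 5: Dunmere=43 Juniper=33 → close Dunmere (overflow 29)
  43÷1 = 43 each, +1 to first 0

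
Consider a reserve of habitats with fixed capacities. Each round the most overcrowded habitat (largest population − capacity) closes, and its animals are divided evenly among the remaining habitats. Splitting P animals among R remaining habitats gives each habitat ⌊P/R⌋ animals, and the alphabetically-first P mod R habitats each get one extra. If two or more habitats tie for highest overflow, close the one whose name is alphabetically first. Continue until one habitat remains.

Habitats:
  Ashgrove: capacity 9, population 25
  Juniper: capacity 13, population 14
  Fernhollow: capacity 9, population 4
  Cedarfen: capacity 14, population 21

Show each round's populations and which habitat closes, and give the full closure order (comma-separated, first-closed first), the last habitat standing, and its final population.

Closure order: Ashgrove, Cedarfen, Juniper
Last habitat: Fernhollow with 64 animals

Round 1: Ashgrove=25 Cedarfen=21 Fernhollow=4 Juniper=14 → close Ashgrove (overflow 16)
  25÷3 = 8 each, +1 to first 1
Round 2: Cedarfen=30 Fernhollow=12 Juniper=22 → close Cedarfen (overflow 16)
  30÷2 = 15 each, +1 to first 0
Round 3: Fernhollow=27 Juniper=37 → close Juniper (overflow 24)
  37÷1 = 37 each, +1 to first 0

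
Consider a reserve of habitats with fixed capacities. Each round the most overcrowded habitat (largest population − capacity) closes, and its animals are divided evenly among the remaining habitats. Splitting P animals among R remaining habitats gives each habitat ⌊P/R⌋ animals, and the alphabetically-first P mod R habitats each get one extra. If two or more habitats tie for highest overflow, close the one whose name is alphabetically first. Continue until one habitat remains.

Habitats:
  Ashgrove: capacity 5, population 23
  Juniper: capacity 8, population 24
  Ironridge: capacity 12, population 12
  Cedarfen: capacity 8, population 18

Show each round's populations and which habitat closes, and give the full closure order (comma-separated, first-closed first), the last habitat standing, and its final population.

Closure order: Ashgrove, Juniper, Cedarfen
Last habitat: Ironridge with 77 animals

Round 1: Ashgrove=23 Cedarfen=18 Ironridge=12 Juniper=24 → close Ashgrove (overflow 18)
  23÷3 = 7 each, +1 to first 2
Round 2: Cedarfen=26 Ironridge=20 Juniper=31 → close Juniper (overflow 23)
  31÷2 = 15 each, +1 to first 1
Round 3: Cedarfen=42 Ironridge=35 → close Cedarfen (overflow 34)
  42÷1 = 42 each, +1 to first 0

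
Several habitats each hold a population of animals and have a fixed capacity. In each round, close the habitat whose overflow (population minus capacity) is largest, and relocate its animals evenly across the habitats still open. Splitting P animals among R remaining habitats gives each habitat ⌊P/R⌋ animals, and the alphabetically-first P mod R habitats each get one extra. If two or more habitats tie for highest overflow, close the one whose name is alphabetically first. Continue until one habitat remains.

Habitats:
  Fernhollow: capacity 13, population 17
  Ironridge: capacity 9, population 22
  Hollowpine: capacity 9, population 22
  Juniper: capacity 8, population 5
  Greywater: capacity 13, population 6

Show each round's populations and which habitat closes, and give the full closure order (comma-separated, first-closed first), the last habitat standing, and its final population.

Round 1: Fernhollow=17 Greywater=6 Hollowpine=22 Ironridge=22 Juniper=5 → close Hollowpine (overflow 13)
  22÷4 = 5 each, +1 to first 2
Round 2: Fernhollow=23 Greywater=12 Ironridge=27 Juniper=10 → close Ironridge (overflow 18)
  27÷3 = 9 each, +1 to first 0
Round 3: Fernhollow=32 Greywater=21 Juniper=19 → close Fernhollow (overflow 19)
  32÷2 = 16 each, +1 to first 0
Round 4: Greywater=37 Juniper=35 → close Juniper (overflow 27)
  35÷1 = 35 each, +1 to first 0

Closure order: Hollowpine, Ironridge, Fernhollow, Juniper
Last habitat: Greywater with 72 animals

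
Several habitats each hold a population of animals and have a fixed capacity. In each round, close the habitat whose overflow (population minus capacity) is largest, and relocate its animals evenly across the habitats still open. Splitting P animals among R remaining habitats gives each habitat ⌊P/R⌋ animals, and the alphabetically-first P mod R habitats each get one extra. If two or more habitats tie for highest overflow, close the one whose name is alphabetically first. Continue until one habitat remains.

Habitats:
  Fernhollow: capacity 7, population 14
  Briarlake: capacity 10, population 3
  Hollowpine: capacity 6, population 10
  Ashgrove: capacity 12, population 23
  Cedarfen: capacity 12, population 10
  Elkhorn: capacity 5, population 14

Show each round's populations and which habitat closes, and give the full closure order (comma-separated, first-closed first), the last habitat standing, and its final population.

Closure order: Ashgrove, Elkhorn, Fernhollow, Hollowpine, Cedarfen
Last habitat: Briarlake with 74 animals

Round 1: Ashgrove=23 Briarlake=3 Cedarfen=10 Elkhorn=14 Fernhollow=14 Hollowpine=10 → close Ashgrove (overflow 11)
  23÷5 = 4 each, +1 to first 3
Round 2: Briarlake=8 Cedarfen=15 Elkhorn=19 Fernhollow=18 Hollowpine=14 → close Elkhorn (overflow 14)
  19÷4 = 4 each, +1 to first 3
Round 3: Briarlake=13 Cedarfen=20 Fernhollow=23 Hollowpine=18 → close Fernhollow (overflow 16)
  23÷3 = 7 each, +1 to first 2
Round 4: Briarlake=21 Cedarfen=28 Hollowpine=25 → close Hollowpine (overflow 19)
  25÷2 = 12 each, +1 to first 1
Round 5: Briarlake=34 Cedarfen=40 → close Cedarfen (overflow 28)
  40÷1 = 40 each, +1 to first 0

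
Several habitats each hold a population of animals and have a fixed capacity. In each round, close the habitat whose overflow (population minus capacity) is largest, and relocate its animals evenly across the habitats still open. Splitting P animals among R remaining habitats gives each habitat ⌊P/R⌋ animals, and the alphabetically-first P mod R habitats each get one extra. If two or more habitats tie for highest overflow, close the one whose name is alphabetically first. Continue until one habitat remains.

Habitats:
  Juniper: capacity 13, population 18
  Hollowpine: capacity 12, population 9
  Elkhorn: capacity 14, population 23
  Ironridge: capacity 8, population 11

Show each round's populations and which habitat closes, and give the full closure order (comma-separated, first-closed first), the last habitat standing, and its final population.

Closure order: Elkhorn, Juniper, Ironridge
Last habitat: Hollowpine with 61 animals

Round 1: Elkhorn=23 Hollowpine=9 Ironridge=11 Juniper=18 → close Elkhorn (overflow 9)
  23÷3 = 7 each, +1 to first 2
Round 2: Hollowpine=17 Ironridge=19 Juniper=25 → close Juniper (overflow 12)
  25÷2 = 12 each, +1 to first 1
Round 3: Hollowpine=30 Ironridge=31 → close Ironridge (overflow 23)
  31÷1 = 31 each, +1 to first 0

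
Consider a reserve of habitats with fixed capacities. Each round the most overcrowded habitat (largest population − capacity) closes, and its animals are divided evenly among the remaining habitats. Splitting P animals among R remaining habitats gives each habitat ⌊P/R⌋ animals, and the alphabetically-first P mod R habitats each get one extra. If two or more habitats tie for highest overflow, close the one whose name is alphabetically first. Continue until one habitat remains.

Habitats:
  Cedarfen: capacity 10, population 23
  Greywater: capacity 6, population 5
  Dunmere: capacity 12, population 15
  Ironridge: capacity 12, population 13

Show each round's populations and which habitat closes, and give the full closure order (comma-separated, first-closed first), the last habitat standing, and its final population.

Closure order: Cedarfen, Dunmere, Greywater
Last habitat: Ironridge with 56 animals

Round 1: Cedarfen=23 Dunmere=15 Greywater=5 Ironridge=13 → close Cedarfen (overflow 13)
  23÷3 = 7 each, +1 to first 2
Round 2: Dunmere=23 Greywater=13 Ironridge=20 → close Dunmere (overflow 11)
  23÷2 = 11 each, +1 to first 1
Round 3: Greywater=25 Ironridge=31 → close Greywater (overflow 19)
  25÷1 = 25 each, +1 to first 0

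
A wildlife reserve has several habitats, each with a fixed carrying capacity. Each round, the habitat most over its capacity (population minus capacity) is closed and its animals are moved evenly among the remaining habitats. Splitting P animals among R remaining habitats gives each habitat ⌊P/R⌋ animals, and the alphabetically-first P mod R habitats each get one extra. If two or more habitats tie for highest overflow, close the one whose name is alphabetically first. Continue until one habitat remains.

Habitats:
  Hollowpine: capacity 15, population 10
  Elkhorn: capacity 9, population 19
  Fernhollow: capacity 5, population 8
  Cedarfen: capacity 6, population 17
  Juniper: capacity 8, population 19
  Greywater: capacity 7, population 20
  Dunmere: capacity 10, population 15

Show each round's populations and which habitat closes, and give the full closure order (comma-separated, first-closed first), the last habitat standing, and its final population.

Round 1: Cedarfen=17 Dunmere=15 Elkhorn=19 Fernhollow=8 Greywater=20 Hollowpine=10 Juniper=19 → close Greywater (overflow 13)
  20÷6 = 3 each, +1 to first 2
Round 2: Cedarfen=21 Dunmere=19 Elkhorn=22 Fernhollow=11 Hollowpine=13 Juniper=22 → close Cedarfen (overflow 15)
  21÷5 = 4 each, +1 to first 1
Round 3: Dunmere=24 Elkhorn=26 Fernhollow=15 Hollowpine=17 Juniper=26 → close Juniper (overflow 18)
  26÷4 = 6 each, +1 to first 2
Round 4: Dunmere=31 Elkhorn=33 Fernhollow=21 Hollowpine=23 → close Elkhorn (overflow 24)
  33÷3 = 11 each, +1 to first 0
Round 5: Dunmere=42 Fernhollow=32 Hollowpine=34 → close Dunmere (overflow 32)
  42÷2 = 21 each, +1 to first 0
Round 6: Fernhollow=53 Hollowpine=55 → close Fernhollow (overflow 48)
  53÷1 = 53 each, +1 to first 0

Closure order: Greywater, Cedarfen, Juniper, Elkhorn, Dunmere, Fernhollow
Last habitat: Hollowpine with 108 animals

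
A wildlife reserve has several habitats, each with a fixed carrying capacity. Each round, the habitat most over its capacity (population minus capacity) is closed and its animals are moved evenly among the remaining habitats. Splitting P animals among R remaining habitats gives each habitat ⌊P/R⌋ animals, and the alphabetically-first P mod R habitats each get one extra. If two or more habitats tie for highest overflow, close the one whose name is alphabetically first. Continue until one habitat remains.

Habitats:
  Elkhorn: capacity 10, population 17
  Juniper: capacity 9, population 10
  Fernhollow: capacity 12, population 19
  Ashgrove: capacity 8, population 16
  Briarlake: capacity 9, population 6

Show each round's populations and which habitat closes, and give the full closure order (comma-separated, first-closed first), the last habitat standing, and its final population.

Closure order: Ashgrove, Elkhorn, Fernhollow, Juniper
Last habitat: Briarlake with 68 animals

Round 1: Ashgrove=16 Briarlake=6 Elkhorn=17 Fernhollow=19 Juniper=10 → close Ashgrove (overflow 8)
  16÷4 = 4 each, +1 to first 0
Round 2: Briarlake=10 Elkhorn=21 Fernhollow=23 Juniper=14 → close Elkhorn (overflow 11)
  21÷3 = 7 each, +1 to first 0
Round 3: Briarlake=17 Fernhollow=30 Juniper=21 → close Fernhollow (overflow 18)
  30÷2 = 15 each, +1 to first 0
Round 4: Briarlake=32 Juniper=36 → close Juniper (overflow 27)
  36÷1 = 36 each, +1 to first 0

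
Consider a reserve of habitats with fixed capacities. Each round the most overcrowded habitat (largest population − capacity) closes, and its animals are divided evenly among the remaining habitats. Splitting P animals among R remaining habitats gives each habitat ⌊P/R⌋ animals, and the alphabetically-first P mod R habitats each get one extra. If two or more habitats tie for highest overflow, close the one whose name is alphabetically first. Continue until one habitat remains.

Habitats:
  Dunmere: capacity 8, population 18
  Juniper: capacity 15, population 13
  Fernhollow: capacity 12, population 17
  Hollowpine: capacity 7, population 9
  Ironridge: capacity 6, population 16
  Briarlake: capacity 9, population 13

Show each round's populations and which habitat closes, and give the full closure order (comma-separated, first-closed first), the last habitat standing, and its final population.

Closure order: Dunmere, Ironridge, Fernhollow, Briarlake, Hollowpine
Last habitat: Juniper with 86 animals

Round 1: Briarlake=13 Dunmere=18 Fernhollow=17 Hollowpine=9 Ironridge=16 Juniper=13 → close Dunmere (overflow 10)
  18÷5 = 3 each, +1 to first 3
Round 2: Briarlake=17 Fernhollow=21 Hollowpine=13 Ironridge=19 Juniper=16 → close Ironridge (overflow 13)
  19÷4 = 4 each, +1 to first 3
Round 3: Briarlake=22 Fernhollow=26 Hollowpine=18 Juniper=20 → close Fernhollow (overflow 14)
  26÷3 = 8 each, +1 to first 2
Round 4: Briarlake=31 Hollowpine=27 Juniper=28 → close Briarlake (overflow 22)
  31÷2 = 15 each, +1 to first 1
Round 5: Hollowpine=43 Juniper=43 → close Hollowpine (overflow 36)
  43÷1 = 43 each, +1 to first 0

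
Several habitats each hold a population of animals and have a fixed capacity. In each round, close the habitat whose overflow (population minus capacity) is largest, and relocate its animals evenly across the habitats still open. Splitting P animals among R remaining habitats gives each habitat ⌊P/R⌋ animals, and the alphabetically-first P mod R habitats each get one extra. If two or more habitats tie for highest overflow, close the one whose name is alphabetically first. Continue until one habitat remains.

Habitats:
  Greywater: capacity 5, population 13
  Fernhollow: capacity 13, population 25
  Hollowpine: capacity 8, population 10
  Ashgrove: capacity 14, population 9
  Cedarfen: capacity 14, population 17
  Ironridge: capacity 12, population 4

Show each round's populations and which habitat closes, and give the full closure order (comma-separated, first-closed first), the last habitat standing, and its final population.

Round 1: Ashgrove=9 Cedarfen=17 Fernhollow=25 Greywater=13 Hollowpine=10 Ironridge=4 → close Fernhollow (overflow 12)
  25÷5 = 5 each, +1 to first 0
Round 2: Ashgrove=14 Cedarfen=22 Greywater=18 Hollowpine=15 Ironridge=9 → close Greywater (overflow 13)
  18÷4 = 4 each, +1 to first 2
Round 3: Ashgrove=19 Cedarfen=27 Hollowpine=19 Ironridge=13 → close Cedarfen (overflow 13)
  27÷3 = 9 each, +1 to first 0
Round 4: Ashgrove=28 Hollowpine=28 Ironridge=22 → close Hollowpine (overflow 20)
  28÷2 = 14 each, +1 to first 0
Round 5: Ashgrove=42 Ironridge=36 → close Ashgrove (overflow 28)
  42÷1 = 42 each, +1 to first 0

Closure order: Fernhollow, Greywater, Cedarfen, Hollowpine, Ashgrove
Last habitat: Ironridge with 78 animals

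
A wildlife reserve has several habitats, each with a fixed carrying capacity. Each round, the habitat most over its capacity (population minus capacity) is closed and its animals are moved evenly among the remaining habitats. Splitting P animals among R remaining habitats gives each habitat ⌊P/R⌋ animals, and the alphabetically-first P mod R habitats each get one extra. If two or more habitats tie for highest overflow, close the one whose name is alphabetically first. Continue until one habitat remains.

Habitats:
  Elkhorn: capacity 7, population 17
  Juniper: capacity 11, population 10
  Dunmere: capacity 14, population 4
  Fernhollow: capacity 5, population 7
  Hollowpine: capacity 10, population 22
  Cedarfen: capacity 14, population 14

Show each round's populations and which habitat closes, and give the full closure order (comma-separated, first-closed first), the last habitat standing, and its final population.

Closure order: Hollowpine, Elkhorn, Cedarfen, Fernhollow, Juniper
Last habitat: Dunmere with 74 animals

Round 1: Cedarfen=14 Dunmere=4 Elkhorn=17 Fernhollow=7 Hollowpine=22 Juniper=10 → close Hollowpine (overflow 12)
  22÷5 = 4 each, +1 to first 2
Round 2: Cedarfen=19 Dunmere=9 Elkhorn=21 Fernhollow=11 Juniper=14 → close Elkhorn (overflow 14)
  21÷4 = 5 each, +1 to first 1
Round 3: Cedarfen=25 Dunmere=14 Fernhollow=16 Juniper=19 → close Cedarfen (overflow 11)
  25÷3 = 8 each, +1 to first 1
Round 4: Dunmere=23 Fernhollow=24 Juniper=27 → close Fernhollow (overflow 19)
  24÷2 = 12 each, +1 to first 0
Round 5: Dunmere=35 Juniper=39 → close Juniper (overflow 28)
  39÷1 = 39 each, +1 to first 0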